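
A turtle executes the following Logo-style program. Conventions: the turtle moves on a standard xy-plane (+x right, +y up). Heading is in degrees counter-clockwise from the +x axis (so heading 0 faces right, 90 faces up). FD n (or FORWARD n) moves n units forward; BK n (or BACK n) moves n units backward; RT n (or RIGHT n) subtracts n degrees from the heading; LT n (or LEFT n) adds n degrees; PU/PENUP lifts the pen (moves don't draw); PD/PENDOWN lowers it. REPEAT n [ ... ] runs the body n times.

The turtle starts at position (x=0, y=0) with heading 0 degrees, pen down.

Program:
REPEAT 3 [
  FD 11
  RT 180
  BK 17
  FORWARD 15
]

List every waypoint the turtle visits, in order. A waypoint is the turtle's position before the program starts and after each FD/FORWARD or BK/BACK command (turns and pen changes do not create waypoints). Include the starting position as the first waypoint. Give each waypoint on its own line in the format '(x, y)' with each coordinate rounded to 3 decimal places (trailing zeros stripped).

Executing turtle program step by step:
Start: pos=(0,0), heading=0, pen down
REPEAT 3 [
  -- iteration 1/3 --
  FD 11: (0,0) -> (11,0) [heading=0, draw]
  RT 180: heading 0 -> 180
  BK 17: (11,0) -> (28,0) [heading=180, draw]
  FD 15: (28,0) -> (13,0) [heading=180, draw]
  -- iteration 2/3 --
  FD 11: (13,0) -> (2,0) [heading=180, draw]
  RT 180: heading 180 -> 0
  BK 17: (2,0) -> (-15,0) [heading=0, draw]
  FD 15: (-15,0) -> (0,0) [heading=0, draw]
  -- iteration 3/3 --
  FD 11: (0,0) -> (11,0) [heading=0, draw]
  RT 180: heading 0 -> 180
  BK 17: (11,0) -> (28,0) [heading=180, draw]
  FD 15: (28,0) -> (13,0) [heading=180, draw]
]
Final: pos=(13,0), heading=180, 9 segment(s) drawn
Waypoints (10 total):
(0, 0)
(11, 0)
(28, 0)
(13, 0)
(2, 0)
(-15, 0)
(0, 0)
(11, 0)
(28, 0)
(13, 0)

Answer: (0, 0)
(11, 0)
(28, 0)
(13, 0)
(2, 0)
(-15, 0)
(0, 0)
(11, 0)
(28, 0)
(13, 0)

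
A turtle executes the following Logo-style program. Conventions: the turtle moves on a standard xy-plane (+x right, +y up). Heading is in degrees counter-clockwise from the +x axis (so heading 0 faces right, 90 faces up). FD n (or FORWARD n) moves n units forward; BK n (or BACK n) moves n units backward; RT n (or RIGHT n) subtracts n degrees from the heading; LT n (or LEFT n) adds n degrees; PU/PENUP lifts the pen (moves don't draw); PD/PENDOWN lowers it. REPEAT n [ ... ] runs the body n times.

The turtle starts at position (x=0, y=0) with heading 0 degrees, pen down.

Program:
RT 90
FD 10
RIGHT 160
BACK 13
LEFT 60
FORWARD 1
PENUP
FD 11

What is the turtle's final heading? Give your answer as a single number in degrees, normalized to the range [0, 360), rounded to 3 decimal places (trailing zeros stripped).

Answer: 170

Derivation:
Executing turtle program step by step:
Start: pos=(0,0), heading=0, pen down
RT 90: heading 0 -> 270
FD 10: (0,0) -> (0,-10) [heading=270, draw]
RT 160: heading 270 -> 110
BK 13: (0,-10) -> (4.446,-22.216) [heading=110, draw]
LT 60: heading 110 -> 170
FD 1: (4.446,-22.216) -> (3.461,-22.042) [heading=170, draw]
PU: pen up
FD 11: (3.461,-22.042) -> (-7.371,-20.132) [heading=170, move]
Final: pos=(-7.371,-20.132), heading=170, 3 segment(s) drawn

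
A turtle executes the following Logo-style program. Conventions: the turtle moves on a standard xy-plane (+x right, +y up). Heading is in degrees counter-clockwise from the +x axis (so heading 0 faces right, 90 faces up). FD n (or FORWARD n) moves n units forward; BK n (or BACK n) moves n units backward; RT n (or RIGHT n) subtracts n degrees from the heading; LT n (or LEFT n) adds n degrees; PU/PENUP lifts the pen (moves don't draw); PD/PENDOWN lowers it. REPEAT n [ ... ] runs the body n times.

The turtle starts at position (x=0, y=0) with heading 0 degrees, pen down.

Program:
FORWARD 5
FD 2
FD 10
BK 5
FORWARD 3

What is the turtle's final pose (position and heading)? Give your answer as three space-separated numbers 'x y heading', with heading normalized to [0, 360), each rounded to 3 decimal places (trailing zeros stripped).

Answer: 15 0 0

Derivation:
Executing turtle program step by step:
Start: pos=(0,0), heading=0, pen down
FD 5: (0,0) -> (5,0) [heading=0, draw]
FD 2: (5,0) -> (7,0) [heading=0, draw]
FD 10: (7,0) -> (17,0) [heading=0, draw]
BK 5: (17,0) -> (12,0) [heading=0, draw]
FD 3: (12,0) -> (15,0) [heading=0, draw]
Final: pos=(15,0), heading=0, 5 segment(s) drawn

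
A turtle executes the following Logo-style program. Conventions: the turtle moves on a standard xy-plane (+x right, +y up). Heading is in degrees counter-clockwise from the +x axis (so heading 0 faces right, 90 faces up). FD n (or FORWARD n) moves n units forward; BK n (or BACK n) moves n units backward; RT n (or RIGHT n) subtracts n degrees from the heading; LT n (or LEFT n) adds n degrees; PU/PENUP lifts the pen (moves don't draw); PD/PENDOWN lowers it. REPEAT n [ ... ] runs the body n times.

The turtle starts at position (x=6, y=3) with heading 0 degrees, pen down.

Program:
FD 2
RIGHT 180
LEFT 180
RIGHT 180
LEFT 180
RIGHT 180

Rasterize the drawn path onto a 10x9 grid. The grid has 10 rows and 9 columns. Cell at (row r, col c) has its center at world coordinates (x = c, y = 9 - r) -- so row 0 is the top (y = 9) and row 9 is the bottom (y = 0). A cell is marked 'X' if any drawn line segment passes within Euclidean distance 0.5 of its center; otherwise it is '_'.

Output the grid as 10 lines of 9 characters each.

Segment 0: (6,3) -> (8,3)

Answer: _________
_________
_________
_________
_________
_________
______XXX
_________
_________
_________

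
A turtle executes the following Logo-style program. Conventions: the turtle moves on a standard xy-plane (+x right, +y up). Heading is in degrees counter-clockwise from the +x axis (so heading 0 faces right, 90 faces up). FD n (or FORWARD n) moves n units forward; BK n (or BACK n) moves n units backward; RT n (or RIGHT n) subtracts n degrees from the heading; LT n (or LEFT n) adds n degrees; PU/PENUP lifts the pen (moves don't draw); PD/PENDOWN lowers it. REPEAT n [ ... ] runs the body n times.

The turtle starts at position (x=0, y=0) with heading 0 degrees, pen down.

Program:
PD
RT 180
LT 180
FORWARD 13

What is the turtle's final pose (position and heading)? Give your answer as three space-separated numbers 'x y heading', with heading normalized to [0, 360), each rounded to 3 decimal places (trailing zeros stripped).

Answer: 13 0 0

Derivation:
Executing turtle program step by step:
Start: pos=(0,0), heading=0, pen down
PD: pen down
RT 180: heading 0 -> 180
LT 180: heading 180 -> 0
FD 13: (0,0) -> (13,0) [heading=0, draw]
Final: pos=(13,0), heading=0, 1 segment(s) drawn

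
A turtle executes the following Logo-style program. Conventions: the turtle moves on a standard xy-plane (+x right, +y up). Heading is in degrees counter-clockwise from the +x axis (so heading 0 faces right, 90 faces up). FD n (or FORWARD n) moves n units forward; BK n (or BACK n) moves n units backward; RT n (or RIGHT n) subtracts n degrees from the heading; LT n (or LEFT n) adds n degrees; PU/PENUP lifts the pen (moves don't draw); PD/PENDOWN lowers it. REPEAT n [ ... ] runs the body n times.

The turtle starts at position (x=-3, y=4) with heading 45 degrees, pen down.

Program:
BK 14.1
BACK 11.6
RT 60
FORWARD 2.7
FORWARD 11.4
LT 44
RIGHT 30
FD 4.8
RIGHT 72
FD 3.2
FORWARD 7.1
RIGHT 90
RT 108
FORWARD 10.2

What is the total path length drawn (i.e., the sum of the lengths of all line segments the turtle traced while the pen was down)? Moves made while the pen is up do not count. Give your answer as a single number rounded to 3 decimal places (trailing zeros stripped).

Answer: 65.1

Derivation:
Executing turtle program step by step:
Start: pos=(-3,4), heading=45, pen down
BK 14.1: (-3,4) -> (-12.97,-5.97) [heading=45, draw]
BK 11.6: (-12.97,-5.97) -> (-21.173,-14.173) [heading=45, draw]
RT 60: heading 45 -> 345
FD 2.7: (-21.173,-14.173) -> (-18.565,-14.871) [heading=345, draw]
FD 11.4: (-18.565,-14.871) -> (-7.553,-17.822) [heading=345, draw]
LT 44: heading 345 -> 29
RT 30: heading 29 -> 359
FD 4.8: (-7.553,-17.822) -> (-2.754,-17.906) [heading=359, draw]
RT 72: heading 359 -> 287
FD 3.2: (-2.754,-17.906) -> (-1.818,-20.966) [heading=287, draw]
FD 7.1: (-1.818,-20.966) -> (0.258,-27.756) [heading=287, draw]
RT 90: heading 287 -> 197
RT 108: heading 197 -> 89
FD 10.2: (0.258,-27.756) -> (0.436,-17.557) [heading=89, draw]
Final: pos=(0.436,-17.557), heading=89, 8 segment(s) drawn

Segment lengths:
  seg 1: (-3,4) -> (-12.97,-5.97), length = 14.1
  seg 2: (-12.97,-5.97) -> (-21.173,-14.173), length = 11.6
  seg 3: (-21.173,-14.173) -> (-18.565,-14.871), length = 2.7
  seg 4: (-18.565,-14.871) -> (-7.553,-17.822), length = 11.4
  seg 5: (-7.553,-17.822) -> (-2.754,-17.906), length = 4.8
  seg 6: (-2.754,-17.906) -> (-1.818,-20.966), length = 3.2
  seg 7: (-1.818,-20.966) -> (0.258,-27.756), length = 7.1
  seg 8: (0.258,-27.756) -> (0.436,-17.557), length = 10.2
Total = 65.1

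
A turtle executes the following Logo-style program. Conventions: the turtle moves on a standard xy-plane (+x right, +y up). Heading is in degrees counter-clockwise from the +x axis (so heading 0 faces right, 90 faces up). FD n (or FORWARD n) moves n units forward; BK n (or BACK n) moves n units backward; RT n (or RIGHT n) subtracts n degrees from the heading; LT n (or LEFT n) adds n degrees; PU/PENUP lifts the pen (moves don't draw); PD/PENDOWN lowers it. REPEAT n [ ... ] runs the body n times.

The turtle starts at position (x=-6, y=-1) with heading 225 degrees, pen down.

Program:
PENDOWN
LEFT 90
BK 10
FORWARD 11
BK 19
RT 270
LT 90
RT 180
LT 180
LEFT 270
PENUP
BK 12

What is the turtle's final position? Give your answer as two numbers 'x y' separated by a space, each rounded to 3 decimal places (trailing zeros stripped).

Answer: -27.213 3.243

Derivation:
Executing turtle program step by step:
Start: pos=(-6,-1), heading=225, pen down
PD: pen down
LT 90: heading 225 -> 315
BK 10: (-6,-1) -> (-13.071,6.071) [heading=315, draw]
FD 11: (-13.071,6.071) -> (-5.293,-1.707) [heading=315, draw]
BK 19: (-5.293,-1.707) -> (-18.728,11.728) [heading=315, draw]
RT 270: heading 315 -> 45
LT 90: heading 45 -> 135
RT 180: heading 135 -> 315
LT 180: heading 315 -> 135
LT 270: heading 135 -> 45
PU: pen up
BK 12: (-18.728,11.728) -> (-27.213,3.243) [heading=45, move]
Final: pos=(-27.213,3.243), heading=45, 3 segment(s) drawn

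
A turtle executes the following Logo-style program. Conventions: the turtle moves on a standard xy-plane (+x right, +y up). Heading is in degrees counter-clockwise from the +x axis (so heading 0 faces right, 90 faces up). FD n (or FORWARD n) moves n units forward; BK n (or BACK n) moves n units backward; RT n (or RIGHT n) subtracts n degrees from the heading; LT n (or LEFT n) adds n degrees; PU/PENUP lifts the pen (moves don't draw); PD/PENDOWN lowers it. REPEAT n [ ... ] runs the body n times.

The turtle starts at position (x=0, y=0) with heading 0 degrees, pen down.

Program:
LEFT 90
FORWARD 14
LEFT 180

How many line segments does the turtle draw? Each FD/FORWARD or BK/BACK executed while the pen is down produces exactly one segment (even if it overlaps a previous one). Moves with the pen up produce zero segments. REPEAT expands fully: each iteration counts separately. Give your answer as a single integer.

Answer: 1

Derivation:
Executing turtle program step by step:
Start: pos=(0,0), heading=0, pen down
LT 90: heading 0 -> 90
FD 14: (0,0) -> (0,14) [heading=90, draw]
LT 180: heading 90 -> 270
Final: pos=(0,14), heading=270, 1 segment(s) drawn
Segments drawn: 1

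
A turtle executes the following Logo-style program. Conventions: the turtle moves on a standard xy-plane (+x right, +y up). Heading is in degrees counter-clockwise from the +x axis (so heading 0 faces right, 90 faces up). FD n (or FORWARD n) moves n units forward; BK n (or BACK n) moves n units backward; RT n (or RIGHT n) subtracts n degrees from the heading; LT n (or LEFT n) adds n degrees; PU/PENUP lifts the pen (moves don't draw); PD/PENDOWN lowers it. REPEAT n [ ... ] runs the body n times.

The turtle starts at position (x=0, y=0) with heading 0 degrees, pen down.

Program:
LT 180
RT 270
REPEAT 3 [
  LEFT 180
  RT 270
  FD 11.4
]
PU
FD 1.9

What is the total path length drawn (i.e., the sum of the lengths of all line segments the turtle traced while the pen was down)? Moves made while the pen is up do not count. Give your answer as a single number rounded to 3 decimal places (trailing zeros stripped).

Answer: 34.2

Derivation:
Executing turtle program step by step:
Start: pos=(0,0), heading=0, pen down
LT 180: heading 0 -> 180
RT 270: heading 180 -> 270
REPEAT 3 [
  -- iteration 1/3 --
  LT 180: heading 270 -> 90
  RT 270: heading 90 -> 180
  FD 11.4: (0,0) -> (-11.4,0) [heading=180, draw]
  -- iteration 2/3 --
  LT 180: heading 180 -> 0
  RT 270: heading 0 -> 90
  FD 11.4: (-11.4,0) -> (-11.4,11.4) [heading=90, draw]
  -- iteration 3/3 --
  LT 180: heading 90 -> 270
  RT 270: heading 270 -> 0
  FD 11.4: (-11.4,11.4) -> (0,11.4) [heading=0, draw]
]
PU: pen up
FD 1.9: (0,11.4) -> (1.9,11.4) [heading=0, move]
Final: pos=(1.9,11.4), heading=0, 3 segment(s) drawn

Segment lengths:
  seg 1: (0,0) -> (-11.4,0), length = 11.4
  seg 2: (-11.4,0) -> (-11.4,11.4), length = 11.4
  seg 3: (-11.4,11.4) -> (0,11.4), length = 11.4
Total = 34.2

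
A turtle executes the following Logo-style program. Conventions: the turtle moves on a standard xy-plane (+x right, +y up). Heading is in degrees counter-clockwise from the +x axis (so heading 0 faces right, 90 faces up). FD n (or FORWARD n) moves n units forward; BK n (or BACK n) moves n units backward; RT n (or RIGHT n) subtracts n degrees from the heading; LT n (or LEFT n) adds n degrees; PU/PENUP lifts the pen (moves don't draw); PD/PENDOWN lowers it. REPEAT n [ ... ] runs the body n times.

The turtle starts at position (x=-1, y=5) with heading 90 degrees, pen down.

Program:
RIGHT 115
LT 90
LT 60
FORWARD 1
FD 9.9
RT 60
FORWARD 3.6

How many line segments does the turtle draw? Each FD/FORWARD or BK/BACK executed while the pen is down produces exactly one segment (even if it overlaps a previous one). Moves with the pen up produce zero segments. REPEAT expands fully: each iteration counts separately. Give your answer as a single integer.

Answer: 3

Derivation:
Executing turtle program step by step:
Start: pos=(-1,5), heading=90, pen down
RT 115: heading 90 -> 335
LT 90: heading 335 -> 65
LT 60: heading 65 -> 125
FD 1: (-1,5) -> (-1.574,5.819) [heading=125, draw]
FD 9.9: (-1.574,5.819) -> (-7.252,13.929) [heading=125, draw]
RT 60: heading 125 -> 65
FD 3.6: (-7.252,13.929) -> (-5.731,17.191) [heading=65, draw]
Final: pos=(-5.731,17.191), heading=65, 3 segment(s) drawn
Segments drawn: 3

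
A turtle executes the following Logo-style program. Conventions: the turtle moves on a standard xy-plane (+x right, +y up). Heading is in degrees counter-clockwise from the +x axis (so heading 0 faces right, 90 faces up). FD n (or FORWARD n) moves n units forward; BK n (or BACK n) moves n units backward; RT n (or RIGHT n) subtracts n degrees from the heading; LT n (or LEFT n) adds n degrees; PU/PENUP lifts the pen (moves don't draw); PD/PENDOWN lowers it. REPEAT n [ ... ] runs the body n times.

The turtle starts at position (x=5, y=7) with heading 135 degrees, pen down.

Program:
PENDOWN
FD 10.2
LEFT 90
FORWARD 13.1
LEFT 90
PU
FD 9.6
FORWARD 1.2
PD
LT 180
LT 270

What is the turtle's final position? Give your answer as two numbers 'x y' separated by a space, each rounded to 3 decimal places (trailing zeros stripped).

Answer: -3.839 -2.687

Derivation:
Executing turtle program step by step:
Start: pos=(5,7), heading=135, pen down
PD: pen down
FD 10.2: (5,7) -> (-2.212,14.212) [heading=135, draw]
LT 90: heading 135 -> 225
FD 13.1: (-2.212,14.212) -> (-11.476,4.949) [heading=225, draw]
LT 90: heading 225 -> 315
PU: pen up
FD 9.6: (-11.476,4.949) -> (-4.687,-1.839) [heading=315, move]
FD 1.2: (-4.687,-1.839) -> (-3.839,-2.687) [heading=315, move]
PD: pen down
LT 180: heading 315 -> 135
LT 270: heading 135 -> 45
Final: pos=(-3.839,-2.687), heading=45, 2 segment(s) drawn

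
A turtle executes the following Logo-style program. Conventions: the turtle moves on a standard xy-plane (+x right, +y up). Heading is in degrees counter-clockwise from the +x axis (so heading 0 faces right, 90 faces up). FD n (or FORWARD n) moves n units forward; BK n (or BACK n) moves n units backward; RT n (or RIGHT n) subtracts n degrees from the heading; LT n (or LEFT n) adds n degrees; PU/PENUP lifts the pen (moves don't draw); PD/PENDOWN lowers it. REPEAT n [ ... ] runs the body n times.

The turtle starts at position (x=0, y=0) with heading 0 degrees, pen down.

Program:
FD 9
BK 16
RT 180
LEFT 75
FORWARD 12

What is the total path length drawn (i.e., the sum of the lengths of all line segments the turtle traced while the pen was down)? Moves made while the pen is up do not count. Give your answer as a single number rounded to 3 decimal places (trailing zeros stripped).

Answer: 37

Derivation:
Executing turtle program step by step:
Start: pos=(0,0), heading=0, pen down
FD 9: (0,0) -> (9,0) [heading=0, draw]
BK 16: (9,0) -> (-7,0) [heading=0, draw]
RT 180: heading 0 -> 180
LT 75: heading 180 -> 255
FD 12: (-7,0) -> (-10.106,-11.591) [heading=255, draw]
Final: pos=(-10.106,-11.591), heading=255, 3 segment(s) drawn

Segment lengths:
  seg 1: (0,0) -> (9,0), length = 9
  seg 2: (9,0) -> (-7,0), length = 16
  seg 3: (-7,0) -> (-10.106,-11.591), length = 12
Total = 37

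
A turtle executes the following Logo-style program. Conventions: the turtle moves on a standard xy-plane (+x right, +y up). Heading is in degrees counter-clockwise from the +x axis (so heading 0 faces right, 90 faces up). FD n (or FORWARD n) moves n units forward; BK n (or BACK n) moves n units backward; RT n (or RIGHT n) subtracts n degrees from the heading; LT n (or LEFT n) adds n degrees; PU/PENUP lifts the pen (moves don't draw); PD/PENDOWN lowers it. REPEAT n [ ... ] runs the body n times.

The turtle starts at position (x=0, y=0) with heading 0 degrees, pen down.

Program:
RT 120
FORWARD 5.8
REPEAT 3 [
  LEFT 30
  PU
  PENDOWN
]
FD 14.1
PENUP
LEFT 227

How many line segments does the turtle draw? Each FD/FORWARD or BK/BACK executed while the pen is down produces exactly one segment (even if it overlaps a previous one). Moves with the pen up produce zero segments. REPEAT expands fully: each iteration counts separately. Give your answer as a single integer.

Answer: 2

Derivation:
Executing turtle program step by step:
Start: pos=(0,0), heading=0, pen down
RT 120: heading 0 -> 240
FD 5.8: (0,0) -> (-2.9,-5.023) [heading=240, draw]
REPEAT 3 [
  -- iteration 1/3 --
  LT 30: heading 240 -> 270
  PU: pen up
  PD: pen down
  -- iteration 2/3 --
  LT 30: heading 270 -> 300
  PU: pen up
  PD: pen down
  -- iteration 3/3 --
  LT 30: heading 300 -> 330
  PU: pen up
  PD: pen down
]
FD 14.1: (-2.9,-5.023) -> (9.311,-12.073) [heading=330, draw]
PU: pen up
LT 227: heading 330 -> 197
Final: pos=(9.311,-12.073), heading=197, 2 segment(s) drawn
Segments drawn: 2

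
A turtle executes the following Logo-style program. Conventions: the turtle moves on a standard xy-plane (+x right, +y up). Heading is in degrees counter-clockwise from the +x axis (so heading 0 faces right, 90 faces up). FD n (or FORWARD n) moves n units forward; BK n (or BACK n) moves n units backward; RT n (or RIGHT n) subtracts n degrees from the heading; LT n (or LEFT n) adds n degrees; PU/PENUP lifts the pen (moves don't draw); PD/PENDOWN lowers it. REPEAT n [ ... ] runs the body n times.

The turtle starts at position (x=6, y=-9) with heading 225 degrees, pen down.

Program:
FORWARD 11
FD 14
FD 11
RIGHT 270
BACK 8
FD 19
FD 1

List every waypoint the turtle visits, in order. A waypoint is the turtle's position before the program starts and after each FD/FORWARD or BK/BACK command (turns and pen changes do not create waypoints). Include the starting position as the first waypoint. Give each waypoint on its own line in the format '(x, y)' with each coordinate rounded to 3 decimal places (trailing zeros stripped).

Answer: (6, -9)
(-1.778, -16.778)
(-11.678, -26.678)
(-19.456, -34.456)
(-25.113, -28.799)
(-11.678, -42.234)
(-10.971, -42.941)

Derivation:
Executing turtle program step by step:
Start: pos=(6,-9), heading=225, pen down
FD 11: (6,-9) -> (-1.778,-16.778) [heading=225, draw]
FD 14: (-1.778,-16.778) -> (-11.678,-26.678) [heading=225, draw]
FD 11: (-11.678,-26.678) -> (-19.456,-34.456) [heading=225, draw]
RT 270: heading 225 -> 315
BK 8: (-19.456,-34.456) -> (-25.113,-28.799) [heading=315, draw]
FD 19: (-25.113,-28.799) -> (-11.678,-42.234) [heading=315, draw]
FD 1: (-11.678,-42.234) -> (-10.971,-42.941) [heading=315, draw]
Final: pos=(-10.971,-42.941), heading=315, 6 segment(s) drawn
Waypoints (7 total):
(6, -9)
(-1.778, -16.778)
(-11.678, -26.678)
(-19.456, -34.456)
(-25.113, -28.799)
(-11.678, -42.234)
(-10.971, -42.941)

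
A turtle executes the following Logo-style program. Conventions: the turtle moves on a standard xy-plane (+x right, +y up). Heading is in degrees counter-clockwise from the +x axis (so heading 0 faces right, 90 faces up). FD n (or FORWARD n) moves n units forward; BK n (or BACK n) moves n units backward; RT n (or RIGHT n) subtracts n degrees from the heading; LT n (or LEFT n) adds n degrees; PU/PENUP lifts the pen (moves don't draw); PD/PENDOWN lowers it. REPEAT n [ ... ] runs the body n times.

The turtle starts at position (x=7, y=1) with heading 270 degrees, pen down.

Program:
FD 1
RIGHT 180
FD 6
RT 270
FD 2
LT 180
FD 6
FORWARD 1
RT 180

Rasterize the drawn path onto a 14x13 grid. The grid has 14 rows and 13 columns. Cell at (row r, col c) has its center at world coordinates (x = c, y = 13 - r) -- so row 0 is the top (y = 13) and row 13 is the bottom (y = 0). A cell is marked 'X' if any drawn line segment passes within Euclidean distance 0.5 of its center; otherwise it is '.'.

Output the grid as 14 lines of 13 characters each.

Segment 0: (7,1) -> (7,0)
Segment 1: (7,0) -> (7,6)
Segment 2: (7,6) -> (5,6)
Segment 3: (5,6) -> (11,6)
Segment 4: (11,6) -> (12,6)

Answer: .............
.............
.............
.............
.............
.............
.............
.....XXXXXXXX
.......X.....
.......X.....
.......X.....
.......X.....
.......X.....
.......X.....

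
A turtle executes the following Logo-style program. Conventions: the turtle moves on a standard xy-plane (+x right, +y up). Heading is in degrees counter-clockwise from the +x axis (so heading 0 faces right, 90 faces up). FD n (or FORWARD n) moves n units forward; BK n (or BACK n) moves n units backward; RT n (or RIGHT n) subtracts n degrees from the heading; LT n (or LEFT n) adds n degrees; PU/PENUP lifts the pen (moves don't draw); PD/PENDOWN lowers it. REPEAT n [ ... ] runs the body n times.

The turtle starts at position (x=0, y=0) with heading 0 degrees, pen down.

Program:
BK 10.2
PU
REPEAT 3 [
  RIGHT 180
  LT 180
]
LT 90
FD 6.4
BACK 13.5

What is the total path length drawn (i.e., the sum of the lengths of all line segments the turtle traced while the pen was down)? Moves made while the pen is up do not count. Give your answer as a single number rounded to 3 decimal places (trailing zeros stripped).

Executing turtle program step by step:
Start: pos=(0,0), heading=0, pen down
BK 10.2: (0,0) -> (-10.2,0) [heading=0, draw]
PU: pen up
REPEAT 3 [
  -- iteration 1/3 --
  RT 180: heading 0 -> 180
  LT 180: heading 180 -> 0
  -- iteration 2/3 --
  RT 180: heading 0 -> 180
  LT 180: heading 180 -> 0
  -- iteration 3/3 --
  RT 180: heading 0 -> 180
  LT 180: heading 180 -> 0
]
LT 90: heading 0 -> 90
FD 6.4: (-10.2,0) -> (-10.2,6.4) [heading=90, move]
BK 13.5: (-10.2,6.4) -> (-10.2,-7.1) [heading=90, move]
Final: pos=(-10.2,-7.1), heading=90, 1 segment(s) drawn

Segment lengths:
  seg 1: (0,0) -> (-10.2,0), length = 10.2
Total = 10.2

Answer: 10.2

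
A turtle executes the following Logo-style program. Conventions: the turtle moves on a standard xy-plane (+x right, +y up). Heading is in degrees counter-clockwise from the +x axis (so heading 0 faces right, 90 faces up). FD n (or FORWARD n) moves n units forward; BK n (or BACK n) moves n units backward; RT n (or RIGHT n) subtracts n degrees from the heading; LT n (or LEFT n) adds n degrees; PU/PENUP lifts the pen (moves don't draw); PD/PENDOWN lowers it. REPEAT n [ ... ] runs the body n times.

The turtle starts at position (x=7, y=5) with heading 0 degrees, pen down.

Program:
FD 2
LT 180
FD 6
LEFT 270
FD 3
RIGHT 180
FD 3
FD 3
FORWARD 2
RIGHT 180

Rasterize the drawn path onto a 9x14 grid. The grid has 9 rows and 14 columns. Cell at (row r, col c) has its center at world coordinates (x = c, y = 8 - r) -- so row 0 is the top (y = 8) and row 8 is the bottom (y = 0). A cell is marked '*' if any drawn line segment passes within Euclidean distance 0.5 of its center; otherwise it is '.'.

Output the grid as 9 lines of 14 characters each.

Answer: ...*..........
...*..........
...*..........
...*******....
...*..........
...*..........
...*..........
...*..........
...*..........

Derivation:
Segment 0: (7,5) -> (9,5)
Segment 1: (9,5) -> (3,5)
Segment 2: (3,5) -> (3,8)
Segment 3: (3,8) -> (3,5)
Segment 4: (3,5) -> (3,2)
Segment 5: (3,2) -> (3,0)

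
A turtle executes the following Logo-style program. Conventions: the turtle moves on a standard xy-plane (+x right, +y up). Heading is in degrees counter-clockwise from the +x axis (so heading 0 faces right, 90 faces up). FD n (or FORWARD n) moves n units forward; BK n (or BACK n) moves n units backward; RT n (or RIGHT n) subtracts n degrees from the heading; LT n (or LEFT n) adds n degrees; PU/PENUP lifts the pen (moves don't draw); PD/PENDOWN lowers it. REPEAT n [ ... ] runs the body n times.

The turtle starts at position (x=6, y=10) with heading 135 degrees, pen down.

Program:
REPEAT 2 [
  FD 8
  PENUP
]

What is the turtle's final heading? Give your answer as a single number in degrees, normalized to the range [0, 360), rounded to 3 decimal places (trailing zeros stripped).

Answer: 135

Derivation:
Executing turtle program step by step:
Start: pos=(6,10), heading=135, pen down
REPEAT 2 [
  -- iteration 1/2 --
  FD 8: (6,10) -> (0.343,15.657) [heading=135, draw]
  PU: pen up
  -- iteration 2/2 --
  FD 8: (0.343,15.657) -> (-5.314,21.314) [heading=135, move]
  PU: pen up
]
Final: pos=(-5.314,21.314), heading=135, 1 segment(s) drawn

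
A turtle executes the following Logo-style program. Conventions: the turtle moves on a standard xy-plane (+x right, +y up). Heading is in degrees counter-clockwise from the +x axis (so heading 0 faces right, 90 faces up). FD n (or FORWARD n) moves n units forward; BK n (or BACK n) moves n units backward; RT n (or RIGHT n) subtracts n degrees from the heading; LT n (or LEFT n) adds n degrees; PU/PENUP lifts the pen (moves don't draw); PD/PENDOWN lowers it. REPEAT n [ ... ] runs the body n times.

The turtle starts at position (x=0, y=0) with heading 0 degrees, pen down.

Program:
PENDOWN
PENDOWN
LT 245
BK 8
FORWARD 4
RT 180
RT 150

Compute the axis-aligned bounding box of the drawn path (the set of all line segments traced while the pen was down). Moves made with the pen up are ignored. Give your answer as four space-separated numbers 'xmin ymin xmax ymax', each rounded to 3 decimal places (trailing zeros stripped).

Answer: 0 0 3.381 7.25

Derivation:
Executing turtle program step by step:
Start: pos=(0,0), heading=0, pen down
PD: pen down
PD: pen down
LT 245: heading 0 -> 245
BK 8: (0,0) -> (3.381,7.25) [heading=245, draw]
FD 4: (3.381,7.25) -> (1.69,3.625) [heading=245, draw]
RT 180: heading 245 -> 65
RT 150: heading 65 -> 275
Final: pos=(1.69,3.625), heading=275, 2 segment(s) drawn

Segment endpoints: x in {0, 1.69, 3.381}, y in {0, 3.625, 7.25}
xmin=0, ymin=0, xmax=3.381, ymax=7.25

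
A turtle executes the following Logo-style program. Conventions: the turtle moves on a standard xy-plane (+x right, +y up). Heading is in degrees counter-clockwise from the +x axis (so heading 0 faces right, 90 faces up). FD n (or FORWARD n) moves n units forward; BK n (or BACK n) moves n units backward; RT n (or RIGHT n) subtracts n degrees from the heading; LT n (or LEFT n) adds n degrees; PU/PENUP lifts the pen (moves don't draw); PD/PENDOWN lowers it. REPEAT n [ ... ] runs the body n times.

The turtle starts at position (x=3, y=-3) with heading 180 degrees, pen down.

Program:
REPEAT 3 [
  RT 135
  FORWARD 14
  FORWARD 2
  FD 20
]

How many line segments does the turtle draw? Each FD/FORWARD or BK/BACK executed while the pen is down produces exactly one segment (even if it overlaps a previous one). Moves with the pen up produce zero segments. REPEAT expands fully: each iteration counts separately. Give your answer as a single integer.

Executing turtle program step by step:
Start: pos=(3,-3), heading=180, pen down
REPEAT 3 [
  -- iteration 1/3 --
  RT 135: heading 180 -> 45
  FD 14: (3,-3) -> (12.899,6.899) [heading=45, draw]
  FD 2: (12.899,6.899) -> (14.314,8.314) [heading=45, draw]
  FD 20: (14.314,8.314) -> (28.456,22.456) [heading=45, draw]
  -- iteration 2/3 --
  RT 135: heading 45 -> 270
  FD 14: (28.456,22.456) -> (28.456,8.456) [heading=270, draw]
  FD 2: (28.456,8.456) -> (28.456,6.456) [heading=270, draw]
  FD 20: (28.456,6.456) -> (28.456,-13.544) [heading=270, draw]
  -- iteration 3/3 --
  RT 135: heading 270 -> 135
  FD 14: (28.456,-13.544) -> (18.556,-3.645) [heading=135, draw]
  FD 2: (18.556,-3.645) -> (17.142,-2.23) [heading=135, draw]
  FD 20: (17.142,-2.23) -> (3,11.912) [heading=135, draw]
]
Final: pos=(3,11.912), heading=135, 9 segment(s) drawn
Segments drawn: 9

Answer: 9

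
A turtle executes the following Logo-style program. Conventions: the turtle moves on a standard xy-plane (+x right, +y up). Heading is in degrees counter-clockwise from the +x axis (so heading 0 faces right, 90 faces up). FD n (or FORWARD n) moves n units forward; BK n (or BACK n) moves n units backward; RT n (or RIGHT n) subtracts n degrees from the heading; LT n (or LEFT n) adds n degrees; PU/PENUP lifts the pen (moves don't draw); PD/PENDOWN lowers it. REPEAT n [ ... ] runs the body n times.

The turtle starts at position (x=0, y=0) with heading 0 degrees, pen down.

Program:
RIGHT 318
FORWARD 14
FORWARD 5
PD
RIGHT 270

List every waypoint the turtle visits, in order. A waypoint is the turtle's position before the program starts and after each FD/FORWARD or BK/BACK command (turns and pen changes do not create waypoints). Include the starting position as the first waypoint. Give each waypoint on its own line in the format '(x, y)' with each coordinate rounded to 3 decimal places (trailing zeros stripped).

Answer: (0, 0)
(10.404, 9.368)
(14.12, 12.713)

Derivation:
Executing turtle program step by step:
Start: pos=(0,0), heading=0, pen down
RT 318: heading 0 -> 42
FD 14: (0,0) -> (10.404,9.368) [heading=42, draw]
FD 5: (10.404,9.368) -> (14.12,12.713) [heading=42, draw]
PD: pen down
RT 270: heading 42 -> 132
Final: pos=(14.12,12.713), heading=132, 2 segment(s) drawn
Waypoints (3 total):
(0, 0)
(10.404, 9.368)
(14.12, 12.713)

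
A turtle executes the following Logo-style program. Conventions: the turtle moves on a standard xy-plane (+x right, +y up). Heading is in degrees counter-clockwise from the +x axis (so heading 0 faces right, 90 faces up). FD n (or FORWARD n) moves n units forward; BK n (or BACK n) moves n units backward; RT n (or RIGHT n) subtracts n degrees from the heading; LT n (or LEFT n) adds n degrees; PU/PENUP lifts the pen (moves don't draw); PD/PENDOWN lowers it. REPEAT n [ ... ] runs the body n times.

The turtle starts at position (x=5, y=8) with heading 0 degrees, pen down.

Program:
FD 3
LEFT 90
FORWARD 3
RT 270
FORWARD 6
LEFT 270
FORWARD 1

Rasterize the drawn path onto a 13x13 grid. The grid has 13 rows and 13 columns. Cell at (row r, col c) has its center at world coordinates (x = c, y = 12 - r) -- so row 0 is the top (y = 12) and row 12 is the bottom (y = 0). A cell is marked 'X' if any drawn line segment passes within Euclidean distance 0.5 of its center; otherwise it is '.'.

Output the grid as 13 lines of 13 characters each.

Segment 0: (5,8) -> (8,8)
Segment 1: (8,8) -> (8,11)
Segment 2: (8,11) -> (2,11)
Segment 3: (2,11) -> (2,12)

Answer: ..X..........
..XXXXXXX....
........X....
........X....
.....XXXX....
.............
.............
.............
.............
.............
.............
.............
.............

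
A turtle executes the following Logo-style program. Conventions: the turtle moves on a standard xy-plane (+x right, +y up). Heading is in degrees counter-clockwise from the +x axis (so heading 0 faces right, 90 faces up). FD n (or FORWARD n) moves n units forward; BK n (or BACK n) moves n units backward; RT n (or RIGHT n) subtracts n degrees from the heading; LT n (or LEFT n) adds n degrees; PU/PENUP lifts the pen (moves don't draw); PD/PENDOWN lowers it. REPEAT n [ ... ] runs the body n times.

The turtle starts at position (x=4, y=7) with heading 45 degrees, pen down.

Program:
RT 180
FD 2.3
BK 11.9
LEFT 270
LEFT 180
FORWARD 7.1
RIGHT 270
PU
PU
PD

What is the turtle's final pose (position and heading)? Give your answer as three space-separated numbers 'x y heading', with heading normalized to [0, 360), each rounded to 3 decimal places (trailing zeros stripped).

Answer: 15.809 8.768 45

Derivation:
Executing turtle program step by step:
Start: pos=(4,7), heading=45, pen down
RT 180: heading 45 -> 225
FD 2.3: (4,7) -> (2.374,5.374) [heading=225, draw]
BK 11.9: (2.374,5.374) -> (10.788,13.788) [heading=225, draw]
LT 270: heading 225 -> 135
LT 180: heading 135 -> 315
FD 7.1: (10.788,13.788) -> (15.809,8.768) [heading=315, draw]
RT 270: heading 315 -> 45
PU: pen up
PU: pen up
PD: pen down
Final: pos=(15.809,8.768), heading=45, 3 segment(s) drawn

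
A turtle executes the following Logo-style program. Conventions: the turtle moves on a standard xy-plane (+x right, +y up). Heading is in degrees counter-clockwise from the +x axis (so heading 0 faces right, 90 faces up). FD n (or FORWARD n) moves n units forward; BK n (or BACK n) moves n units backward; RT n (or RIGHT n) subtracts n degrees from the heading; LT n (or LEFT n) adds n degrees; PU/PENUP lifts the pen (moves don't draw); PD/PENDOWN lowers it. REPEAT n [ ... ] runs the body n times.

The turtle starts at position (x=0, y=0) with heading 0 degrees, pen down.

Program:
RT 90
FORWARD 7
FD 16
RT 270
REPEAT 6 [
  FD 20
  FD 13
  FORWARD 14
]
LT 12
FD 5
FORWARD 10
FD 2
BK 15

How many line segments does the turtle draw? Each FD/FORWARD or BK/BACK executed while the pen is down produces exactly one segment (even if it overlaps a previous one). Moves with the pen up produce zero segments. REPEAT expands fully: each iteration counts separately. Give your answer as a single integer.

Answer: 24

Derivation:
Executing turtle program step by step:
Start: pos=(0,0), heading=0, pen down
RT 90: heading 0 -> 270
FD 7: (0,0) -> (0,-7) [heading=270, draw]
FD 16: (0,-7) -> (0,-23) [heading=270, draw]
RT 270: heading 270 -> 0
REPEAT 6 [
  -- iteration 1/6 --
  FD 20: (0,-23) -> (20,-23) [heading=0, draw]
  FD 13: (20,-23) -> (33,-23) [heading=0, draw]
  FD 14: (33,-23) -> (47,-23) [heading=0, draw]
  -- iteration 2/6 --
  FD 20: (47,-23) -> (67,-23) [heading=0, draw]
  FD 13: (67,-23) -> (80,-23) [heading=0, draw]
  FD 14: (80,-23) -> (94,-23) [heading=0, draw]
  -- iteration 3/6 --
  FD 20: (94,-23) -> (114,-23) [heading=0, draw]
  FD 13: (114,-23) -> (127,-23) [heading=0, draw]
  FD 14: (127,-23) -> (141,-23) [heading=0, draw]
  -- iteration 4/6 --
  FD 20: (141,-23) -> (161,-23) [heading=0, draw]
  FD 13: (161,-23) -> (174,-23) [heading=0, draw]
  FD 14: (174,-23) -> (188,-23) [heading=0, draw]
  -- iteration 5/6 --
  FD 20: (188,-23) -> (208,-23) [heading=0, draw]
  FD 13: (208,-23) -> (221,-23) [heading=0, draw]
  FD 14: (221,-23) -> (235,-23) [heading=0, draw]
  -- iteration 6/6 --
  FD 20: (235,-23) -> (255,-23) [heading=0, draw]
  FD 13: (255,-23) -> (268,-23) [heading=0, draw]
  FD 14: (268,-23) -> (282,-23) [heading=0, draw]
]
LT 12: heading 0 -> 12
FD 5: (282,-23) -> (286.891,-21.96) [heading=12, draw]
FD 10: (286.891,-21.96) -> (296.672,-19.881) [heading=12, draw]
FD 2: (296.672,-19.881) -> (298.629,-19.466) [heading=12, draw]
BK 15: (298.629,-19.466) -> (283.956,-22.584) [heading=12, draw]
Final: pos=(283.956,-22.584), heading=12, 24 segment(s) drawn
Segments drawn: 24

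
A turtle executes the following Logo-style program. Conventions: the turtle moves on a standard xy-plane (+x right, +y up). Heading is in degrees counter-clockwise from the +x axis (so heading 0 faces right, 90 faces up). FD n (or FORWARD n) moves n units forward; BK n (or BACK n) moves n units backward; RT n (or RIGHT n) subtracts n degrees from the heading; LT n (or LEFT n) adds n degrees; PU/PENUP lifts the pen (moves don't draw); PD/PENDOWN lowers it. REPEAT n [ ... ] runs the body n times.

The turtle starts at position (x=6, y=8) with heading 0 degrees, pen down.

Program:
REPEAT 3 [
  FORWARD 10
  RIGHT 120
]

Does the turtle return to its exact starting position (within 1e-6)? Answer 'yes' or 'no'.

Executing turtle program step by step:
Start: pos=(6,8), heading=0, pen down
REPEAT 3 [
  -- iteration 1/3 --
  FD 10: (6,8) -> (16,8) [heading=0, draw]
  RT 120: heading 0 -> 240
  -- iteration 2/3 --
  FD 10: (16,8) -> (11,-0.66) [heading=240, draw]
  RT 120: heading 240 -> 120
  -- iteration 3/3 --
  FD 10: (11,-0.66) -> (6,8) [heading=120, draw]
  RT 120: heading 120 -> 0
]
Final: pos=(6,8), heading=0, 3 segment(s) drawn

Start position: (6, 8)
Final position: (6, 8)
Distance = 0; < 1e-6 -> CLOSED

Answer: yes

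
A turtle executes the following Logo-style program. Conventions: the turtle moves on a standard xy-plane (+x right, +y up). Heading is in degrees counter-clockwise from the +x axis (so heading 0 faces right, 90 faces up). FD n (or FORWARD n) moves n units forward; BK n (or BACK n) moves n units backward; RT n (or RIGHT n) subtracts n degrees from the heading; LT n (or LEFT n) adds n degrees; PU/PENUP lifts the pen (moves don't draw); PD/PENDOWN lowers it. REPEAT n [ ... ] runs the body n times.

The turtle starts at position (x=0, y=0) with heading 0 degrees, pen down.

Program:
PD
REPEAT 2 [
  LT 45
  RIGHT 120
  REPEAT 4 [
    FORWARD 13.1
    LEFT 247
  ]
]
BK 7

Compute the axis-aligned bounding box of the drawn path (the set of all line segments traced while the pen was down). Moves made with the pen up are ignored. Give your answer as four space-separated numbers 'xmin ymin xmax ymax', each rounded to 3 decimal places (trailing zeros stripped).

Answer: -9.582 -12.654 11.765 2.509

Derivation:
Executing turtle program step by step:
Start: pos=(0,0), heading=0, pen down
PD: pen down
REPEAT 2 [
  -- iteration 1/2 --
  LT 45: heading 0 -> 45
  RT 120: heading 45 -> 285
  REPEAT 4 [
    -- iteration 1/4 --
    FD 13.1: (0,0) -> (3.391,-12.654) [heading=285, draw]
    LT 247: heading 285 -> 172
    -- iteration 2/4 --
    FD 13.1: (3.391,-12.654) -> (-9.582,-10.83) [heading=172, draw]
    LT 247: heading 172 -> 59
    -- iteration 3/4 --
    FD 13.1: (-9.582,-10.83) -> (-2.835,0.398) [heading=59, draw]
    LT 247: heading 59 -> 306
    -- iteration 4/4 --
    FD 13.1: (-2.835,0.398) -> (4.865,-10.2) [heading=306, draw]
    LT 247: heading 306 -> 193
  ]
  -- iteration 2/2 --
  LT 45: heading 193 -> 238
  RT 120: heading 238 -> 118
  REPEAT 4 [
    -- iteration 1/4 --
    FD 13.1: (4.865,-10.2) -> (-1.285,1.367) [heading=118, draw]
    LT 247: heading 118 -> 5
    -- iteration 2/4 --
    FD 13.1: (-1.285,1.367) -> (11.765,2.509) [heading=5, draw]
    LT 247: heading 5 -> 252
    -- iteration 3/4 --
    FD 13.1: (11.765,2.509) -> (7.717,-9.95) [heading=252, draw]
    LT 247: heading 252 -> 139
    -- iteration 4/4 --
    FD 13.1: (7.717,-9.95) -> (-2.17,-1.356) [heading=139, draw]
    LT 247: heading 139 -> 26
  ]
]
BK 7: (-2.17,-1.356) -> (-8.461,-4.424) [heading=26, draw]
Final: pos=(-8.461,-4.424), heading=26, 9 segment(s) drawn

Segment endpoints: x in {-9.582, -8.461, -2.835, -2.17, -1.285, 0, 3.391, 4.865, 7.717, 11.765}, y in {-12.654, -10.83, -10.2, -9.95, -4.424, -1.356, 0, 0.398, 1.367, 2.509}
xmin=-9.582, ymin=-12.654, xmax=11.765, ymax=2.509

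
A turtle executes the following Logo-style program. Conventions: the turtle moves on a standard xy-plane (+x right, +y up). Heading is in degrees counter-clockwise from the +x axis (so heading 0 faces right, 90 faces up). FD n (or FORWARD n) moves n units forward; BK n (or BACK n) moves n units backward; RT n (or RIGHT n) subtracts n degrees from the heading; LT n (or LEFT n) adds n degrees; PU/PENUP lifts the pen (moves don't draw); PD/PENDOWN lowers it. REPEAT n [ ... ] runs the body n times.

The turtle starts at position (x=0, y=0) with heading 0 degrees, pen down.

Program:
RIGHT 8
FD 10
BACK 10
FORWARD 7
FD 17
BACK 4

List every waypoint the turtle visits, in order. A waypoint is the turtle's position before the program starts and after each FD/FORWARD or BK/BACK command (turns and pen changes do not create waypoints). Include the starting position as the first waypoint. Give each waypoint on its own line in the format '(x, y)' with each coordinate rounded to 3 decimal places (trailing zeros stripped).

Executing turtle program step by step:
Start: pos=(0,0), heading=0, pen down
RT 8: heading 0 -> 352
FD 10: (0,0) -> (9.903,-1.392) [heading=352, draw]
BK 10: (9.903,-1.392) -> (0,0) [heading=352, draw]
FD 7: (0,0) -> (6.932,-0.974) [heading=352, draw]
FD 17: (6.932,-0.974) -> (23.766,-3.34) [heading=352, draw]
BK 4: (23.766,-3.34) -> (19.805,-2.783) [heading=352, draw]
Final: pos=(19.805,-2.783), heading=352, 5 segment(s) drawn
Waypoints (6 total):
(0, 0)
(9.903, -1.392)
(0, 0)
(6.932, -0.974)
(23.766, -3.34)
(19.805, -2.783)

Answer: (0, 0)
(9.903, -1.392)
(0, 0)
(6.932, -0.974)
(23.766, -3.34)
(19.805, -2.783)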